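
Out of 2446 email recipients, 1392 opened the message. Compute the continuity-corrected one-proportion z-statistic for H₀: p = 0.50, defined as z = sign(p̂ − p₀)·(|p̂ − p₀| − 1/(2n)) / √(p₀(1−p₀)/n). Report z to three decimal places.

p̂ = 1392/2446 = 0.56909. p̂ − p₀ = 0.069092.
Continuity correction 1/(2n) = 1/4892 = 0.000204.
Corrected numerator: |0.069092| − 0.000204 = 0.068888.
Null standard error: √(0.50·0.50/2446) = √0.000102208 = 0.010110.
z = +0.068888/0.010110 = 6.814.

z = 6.814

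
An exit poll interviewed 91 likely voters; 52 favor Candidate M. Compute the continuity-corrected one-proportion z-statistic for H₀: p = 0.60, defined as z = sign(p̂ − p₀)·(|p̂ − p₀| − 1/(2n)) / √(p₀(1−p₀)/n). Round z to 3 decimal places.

The sample proportion is 52/91 = 0.57143. p̂ − p₀ = -0.028571.
Continuity correction 1/(2n) = 1/182 = 0.005495.
Corrected numerator: |-0.028571| − 0.005495 = 0.023076.
Under H₀, SE = √(p₀(1−p₀)/n) = √(0.60·0.40/91) = √0.002637363 = 0.051355.
z = −0.023076/0.051355 = -0.449.

z = -0.449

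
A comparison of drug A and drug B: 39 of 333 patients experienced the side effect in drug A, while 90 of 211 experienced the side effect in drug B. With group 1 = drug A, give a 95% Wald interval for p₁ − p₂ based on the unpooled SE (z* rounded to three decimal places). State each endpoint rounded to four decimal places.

p̂₁ = 0.11712, p̂₂ = 0.42654, so the observed difference is -0.30942.
SE = √(0.000310513 + 0.001159259) = √0.001469772 = 0.038338.
The 95% critical value is z* = 1.960. Margin = 1.960·0.038338 = 0.07514.
So the interval runs from -0.3846 to -0.2343.

(-0.3846, -0.2343)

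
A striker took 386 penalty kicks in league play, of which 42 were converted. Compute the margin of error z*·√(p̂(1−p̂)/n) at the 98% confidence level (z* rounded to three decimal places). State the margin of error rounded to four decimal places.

Sample proportion p̂ = 42/386 = 0.10881.
SE = √(p̂(1−p̂)/n) = √(0.096969/386) = 0.015850.
z* = 2.326 at the 98% level.
Margin of error = z*·SE = 2.326 × 0.015850 = 0.0369.

ME = 0.0369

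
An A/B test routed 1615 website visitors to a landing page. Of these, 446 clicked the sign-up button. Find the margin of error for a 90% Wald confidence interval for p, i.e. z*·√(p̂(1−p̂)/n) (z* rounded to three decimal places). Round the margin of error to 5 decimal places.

ME = 0.01830

p̂ = 446/1615 = 0.27616.
SE = √(p̂(1−p̂)/n) = √(0.199896/1615) = 0.011125.
The 90% critical value is z* = 1.645.
ME = 1.645·0.011125 = 0.01830.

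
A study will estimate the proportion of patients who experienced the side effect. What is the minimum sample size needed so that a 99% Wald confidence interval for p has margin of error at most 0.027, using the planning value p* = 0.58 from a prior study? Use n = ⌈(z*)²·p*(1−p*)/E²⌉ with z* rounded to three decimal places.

z* = 2.576 at the 99% level.
p*(1−p*) = 0.2436.
Required n before rounding: 6.635776 × 0.2436 / 0.027² = 2217.387.
Rounding up, n = 2218.

n = 2218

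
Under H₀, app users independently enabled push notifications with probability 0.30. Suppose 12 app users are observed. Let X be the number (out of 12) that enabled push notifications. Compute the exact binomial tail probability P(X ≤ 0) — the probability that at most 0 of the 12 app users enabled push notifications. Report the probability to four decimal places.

P = 0.0138

X is binomial with n = 12 and p = 0.30.
P(X ≤ 0) = C(12,0)·0.30^0·0.70^12.
= 0.013841 = 0.0138.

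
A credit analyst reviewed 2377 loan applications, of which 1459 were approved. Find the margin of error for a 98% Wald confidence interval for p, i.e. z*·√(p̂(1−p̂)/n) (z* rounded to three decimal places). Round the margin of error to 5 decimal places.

ME = 0.02323

The sample proportion is 1459/2377 = 0.61380.
Standard error of p̂: √(0.237050/2377) = √0.000099726 = 0.009986.
The 98% critical value is z* = 2.326.
Margin of error = z*·SE = 2.326 × 0.009986 = 0.02323.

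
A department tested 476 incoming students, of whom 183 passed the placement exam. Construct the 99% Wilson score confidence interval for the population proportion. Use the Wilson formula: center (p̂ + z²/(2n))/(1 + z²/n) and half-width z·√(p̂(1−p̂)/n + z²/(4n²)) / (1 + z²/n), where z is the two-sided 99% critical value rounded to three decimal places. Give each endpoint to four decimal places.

Here p̂ = 183/476 = 0.38445 and z = 2.576 (z² = 6.635776).
1 + z²/n = 1.013941.
Center = (0.38445 + 0.006970)/1.013941 = 0.38604.
Radicand: p̂(1−p̂)/n + z²/(4n²) = 0.000497162 + 0.000007322 = 0.000504484.
Half-width = 2.576·√0.000504484/1.013941 = 0.05706.
Interval: 0.38604 ± 0.05706 → (0.3290, 0.4431).

(0.3290, 0.4431)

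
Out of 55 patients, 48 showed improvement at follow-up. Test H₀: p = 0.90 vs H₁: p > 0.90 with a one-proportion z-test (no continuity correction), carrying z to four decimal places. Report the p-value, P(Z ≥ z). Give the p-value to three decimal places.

p̂ = 48/55 = 0.87273.
SE₀ = √(0.90·0.10/55) = 0.040452.
Test statistic (full precision, shown to 4 dp): z = (48/55 − 0.90)/SE₀ ≈ -0.6742.
p-value = P(Z ≥ z) with z = -0.6742 → 0.750.

p-value = 0.750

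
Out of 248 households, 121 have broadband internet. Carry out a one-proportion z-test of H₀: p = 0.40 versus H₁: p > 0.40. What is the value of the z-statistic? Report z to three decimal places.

Sample proportion p̂ = 121/248 = 0.48790.
Under H₀, SE = √(p₀(1−p₀)/n) = √(0.40·0.60/248) = √0.000967742 = 0.031109.
z = (p̂ − p₀)/SE = (0.48790 − 0.40)/0.031109 = 2.826.

z = 2.826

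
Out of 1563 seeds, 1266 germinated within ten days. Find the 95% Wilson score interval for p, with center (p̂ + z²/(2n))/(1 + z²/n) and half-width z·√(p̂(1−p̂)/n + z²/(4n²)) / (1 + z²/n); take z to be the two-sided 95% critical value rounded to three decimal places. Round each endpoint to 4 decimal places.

Here p̂ = 1266/1563 = 0.80998 and z = 1.960 (z² = 3.841600).
1 + z²/n = 1.002458.
Adjusted center: (0.80998 + z²/(2n))/1.002458 = 0.80922.
Radicand: p̂(1−p̂)/n + z²/(4n²) = 0.000098472 + 0.000000393 = 0.000098865.
Half-width = 1.960·√0.000098865/1.002458 = 0.01944.
So the interval runs from 0.7898 to 0.8287.

(0.7898, 0.8287)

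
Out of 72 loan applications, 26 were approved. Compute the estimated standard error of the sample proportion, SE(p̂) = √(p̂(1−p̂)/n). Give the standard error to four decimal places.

Sample proportion p̂ = 26/72 = 0.36111.
p̂(1−p̂) = 0.230710.
SE = √(0.230710/72) = 0.0566.

SE = 0.0566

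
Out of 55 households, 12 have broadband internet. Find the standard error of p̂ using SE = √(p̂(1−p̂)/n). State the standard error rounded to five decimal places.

With x = 12 successes in n = 55, p̂ = 0.21818.
p̂(1−p̂) = 0.170577.
SE = √(0.170577/55) = √0.003101400 = 0.05569.

SE = 0.05569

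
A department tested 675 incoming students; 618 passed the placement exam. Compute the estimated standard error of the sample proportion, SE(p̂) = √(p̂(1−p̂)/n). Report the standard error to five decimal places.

The sample proportion is 618/675 = 0.91556.
p̂(1−p̂) = 0.077310.
Dividing by n and taking the root: √0.000114533 = 0.01070.

SE = 0.01070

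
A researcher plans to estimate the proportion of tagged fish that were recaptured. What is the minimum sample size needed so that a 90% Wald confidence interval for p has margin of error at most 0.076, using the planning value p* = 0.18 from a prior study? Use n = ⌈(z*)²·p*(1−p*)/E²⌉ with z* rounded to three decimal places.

For 90% confidence, z* = 1.645.
p*(1−p*) = 0.1476.
(z*)²·p*(1−p*)/E² = 2.706025·0.1476/0.005776 = 69.150.
Rounding up, n = 70.

n = 70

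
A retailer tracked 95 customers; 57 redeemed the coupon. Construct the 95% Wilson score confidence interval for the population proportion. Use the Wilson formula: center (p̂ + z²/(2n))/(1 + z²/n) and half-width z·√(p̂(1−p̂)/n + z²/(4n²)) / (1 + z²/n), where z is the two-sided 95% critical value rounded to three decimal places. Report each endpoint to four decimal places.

p̂ = 57/95 = 0.60000; z = 1.960, so z² = 3.841600.
1 + z²/n = 1.040438.
Adjusted center: (0.60000 + z²/(2n))/1.040438 = 0.59611.
Radicand: p̂(1−p̂)/n + z²/(4n²) = 0.002526316 + 0.000106416 = 0.002632732.
Half-width = 1.960·√0.002632732/1.040438 = 0.09666.
So the interval runs from 0.4995 to 0.6928.

(0.4995, 0.6928)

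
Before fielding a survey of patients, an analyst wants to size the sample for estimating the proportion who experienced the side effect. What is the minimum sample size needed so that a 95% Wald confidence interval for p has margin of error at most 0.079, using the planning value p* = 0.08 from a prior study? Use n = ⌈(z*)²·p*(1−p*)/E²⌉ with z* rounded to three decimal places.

z* = 1.960 at the 95% level.
p*(1−p*) = 0.0736.
(z*)²·p*(1−p*)/E² = 3.841600·0.0736/0.006241 = 45.304.
⌈45.304⌉ = 46.

n = 46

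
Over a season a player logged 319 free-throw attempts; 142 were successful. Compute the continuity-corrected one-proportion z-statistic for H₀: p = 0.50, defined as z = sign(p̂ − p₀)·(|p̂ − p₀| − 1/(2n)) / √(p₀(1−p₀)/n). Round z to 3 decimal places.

z = -1.904

p̂ = 142/319 = 0.44514. p̂ − p₀ = -0.054859.
1/(2n) = 0.001567.
Corrected numerator: |-0.054859| − 0.001567 = 0.053292.
SE₀ = √(0.50·0.50/319) = 0.027995.
z = −0.053292/0.027995 = -1.904.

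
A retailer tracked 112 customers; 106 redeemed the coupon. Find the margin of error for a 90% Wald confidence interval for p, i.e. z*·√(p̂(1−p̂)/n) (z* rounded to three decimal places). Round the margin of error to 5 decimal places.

ME = 0.03500

p̂ = 106/112 = 0.94643.
SE = √(p̂(1−p̂)/n) = √(0.050702/112) = 0.021277.
z* = 1.645 at the 90% level.
Margin of error = z*·SE = 1.645 × 0.021277 = 0.03500.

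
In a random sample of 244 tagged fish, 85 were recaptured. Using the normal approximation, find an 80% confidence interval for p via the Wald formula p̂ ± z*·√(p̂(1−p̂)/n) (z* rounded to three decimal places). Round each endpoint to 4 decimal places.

The sample proportion is 85/244 = 0.34836.
SE(p̂) = √(0.34836·0.65164/244) = 0.030502.
z* = 1.282 at the 80% level.
Margin = 1.282·0.030502 = 0.03910.
CI: 0.34836 ± 0.03910 = (0.3093, 0.3875).

(0.3093, 0.3875)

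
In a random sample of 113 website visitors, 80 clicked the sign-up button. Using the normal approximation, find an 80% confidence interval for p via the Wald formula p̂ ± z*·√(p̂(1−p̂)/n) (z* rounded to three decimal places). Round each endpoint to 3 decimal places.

(0.653, 0.763)

Sample proportion p̂ = 80/113 = 0.70796.
Standard error of p̂: √(0.206751/113) = √0.001829652 = 0.042774.
The 80% critical value is z* = 1.282.
Margin of error: 1.282 × 0.042774 = 0.05484.
Interval: 0.70796 ± 0.05484 → (0.653, 0.763).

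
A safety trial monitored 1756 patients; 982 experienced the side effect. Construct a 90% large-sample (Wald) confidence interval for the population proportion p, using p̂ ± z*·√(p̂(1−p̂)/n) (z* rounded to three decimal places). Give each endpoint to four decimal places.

(0.5397, 0.5787)

With x = 982 successes in n = 1756, p̂ = 0.55923.
SE = √(p̂(1−p̂)/n) = √(0.246492/1756) = 0.011848.
z* = 1.645 at the 90% level.
Margin = 1.645·0.011848 = 0.01949.
Interval: 0.55923 ± 0.01949 → (0.5397, 0.5787).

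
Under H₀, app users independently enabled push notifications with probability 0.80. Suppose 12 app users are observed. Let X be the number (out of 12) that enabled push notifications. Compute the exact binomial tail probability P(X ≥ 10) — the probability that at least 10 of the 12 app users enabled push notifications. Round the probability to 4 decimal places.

P = 0.5583

X is binomial with n = 12 and p = 0.80.
P(X ≥ 10) = C(12,10)·0.80^10·0.20^2 + C(12,11)·0.80^11·0.20^1 + C(12,12)·0.80^12·0.20^0.
= 0.283468 + 0.206158 + 0.068719 = 0.5583.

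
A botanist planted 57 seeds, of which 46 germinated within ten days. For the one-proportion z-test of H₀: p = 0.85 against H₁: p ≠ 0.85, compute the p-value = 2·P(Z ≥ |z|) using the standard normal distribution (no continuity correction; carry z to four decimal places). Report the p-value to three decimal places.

Sample proportion p̂ = 46/57 = 0.80702.
SE₀ = √(0.85·0.15/57) = 0.047295.
Test statistic (full precision, shown to 4 dp): z = (46/57 − 0.85)/SE₀ ≈ -0.9088.
From the standard normal, 2·P(Z ≥ |z|) = 0.363.

p-value = 0.363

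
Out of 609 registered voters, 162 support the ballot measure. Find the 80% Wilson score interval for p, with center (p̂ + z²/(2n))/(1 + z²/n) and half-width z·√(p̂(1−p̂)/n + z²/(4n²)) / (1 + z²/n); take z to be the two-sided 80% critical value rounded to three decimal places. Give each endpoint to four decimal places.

(0.2437, 0.2896)

p̂ = 162/609 = 0.26601; z = 1.282, so z² = 1.643524.
1 + z²/n = 1.002699.
Adjusted center: (0.26601 + z²/(2n))/1.002699 = 0.26664.
Radicand: p̂(1−p̂)/n + z²/(4n²) = 0.000320605 + 0.000001108 = 0.000321713.
Half-width = z·√(radicand)/denom = 1.282·0.017936/1.002699 = 0.02293.
CI: 0.26664 ± 0.02293 = (0.2437, 0.2896).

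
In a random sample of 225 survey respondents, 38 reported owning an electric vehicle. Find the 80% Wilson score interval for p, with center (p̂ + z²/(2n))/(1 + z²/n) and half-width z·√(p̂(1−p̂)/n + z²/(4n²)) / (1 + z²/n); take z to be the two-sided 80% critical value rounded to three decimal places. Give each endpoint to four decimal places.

Here p̂ = 38/225 = 0.16889 and z = 1.282 (z² = 1.643524).
1 + z²/n = 1.007305.
Adjusted center: (0.16889 + z²/(2n))/1.007305 = 0.17129.
Radicand: p̂(1−p̂)/n + z²/(4n²) = 0.000623846 + 0.000008116 = 0.000631962.
Half-width = 1.282·√0.000631962/1.007305 = 0.03199.
CI: 0.17129 ± 0.03199 = (0.1393, 0.2033).

(0.1393, 0.2033)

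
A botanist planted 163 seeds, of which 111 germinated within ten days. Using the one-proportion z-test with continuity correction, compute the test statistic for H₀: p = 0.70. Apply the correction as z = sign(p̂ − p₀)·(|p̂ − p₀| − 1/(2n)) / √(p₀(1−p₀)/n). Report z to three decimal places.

z = -0.444

The sample proportion is 111/163 = 0.68098. p̂ − p₀ = -0.019018.
1/(2n) = 0.003067.
Corrected numerator: |-0.019018| − 0.003067 = 0.015951.
Null standard error: √(0.70·0.30/163) = √0.001288344 = 0.035894.
z = −0.015951/0.035894 = -0.444.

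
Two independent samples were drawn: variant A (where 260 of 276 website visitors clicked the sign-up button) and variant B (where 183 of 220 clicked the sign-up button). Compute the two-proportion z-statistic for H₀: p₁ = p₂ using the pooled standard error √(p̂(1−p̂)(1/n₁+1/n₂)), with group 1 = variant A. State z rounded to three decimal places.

z = 3.947

p̂₁ = 260/276 = 0.94203, p̂₂ = 183/220 = 0.83182.
Pooling: p̂ = 443/496 = 0.89315.
Pooled SE = √[0.0954369·0.00816864] ≈ 0.027921.
z = 0.11021/0.027921 = 3.947.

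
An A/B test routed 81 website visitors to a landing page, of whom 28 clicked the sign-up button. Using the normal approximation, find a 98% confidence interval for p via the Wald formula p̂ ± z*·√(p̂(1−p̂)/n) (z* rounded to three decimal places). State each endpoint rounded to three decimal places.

With x = 28 successes in n = 81, p̂ = 0.34568.
SE = √(p̂(1−p̂)/n) = √(0.226185/81) = 0.052843.
For 98% confidence, z* = 2.326.
Margin = 2.326·0.052843 = 0.12291.
So the interval runs from 0.223 to 0.469.

(0.223, 0.469)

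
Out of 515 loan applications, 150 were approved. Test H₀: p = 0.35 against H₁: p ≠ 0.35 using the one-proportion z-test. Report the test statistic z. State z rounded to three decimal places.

z = -2.795

p̂ = 150/515 = 0.29126.
Under H₀, SE = √(p₀(1−p₀)/n) = √(0.35·0.65/515) = √0.000441748 = 0.021018.
Test statistic: z = -0.05874/0.021018 = -2.795.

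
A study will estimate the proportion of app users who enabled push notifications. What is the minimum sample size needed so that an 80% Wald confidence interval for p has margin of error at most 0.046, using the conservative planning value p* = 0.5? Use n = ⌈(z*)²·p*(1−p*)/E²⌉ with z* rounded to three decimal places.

n = 195

z* = 1.282 at the 80% level.
p*(1−p*) = 0.50·0.50 = 0.2500.
(z*)²·p*(1−p*)/E² = 1.643524·0.2500/0.002116 = 194.178.
⌈194.178⌉ = 195.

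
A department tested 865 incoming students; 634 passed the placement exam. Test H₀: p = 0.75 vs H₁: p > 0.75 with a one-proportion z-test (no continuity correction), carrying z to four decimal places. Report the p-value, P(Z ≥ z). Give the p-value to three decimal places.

With x = 634 successes in n = 865, p̂ = 0.73295.
Under H₀, SE = √(p₀(1−p₀)/n) = √(0.75·0.25/865) = √0.000216763 = 0.014723.
z = (p̂ − p₀)/SE = (634/865 − 0.75)/0.014723 ≈ -1.1582.
p-value = P(Z ≥ z) with z = -1.1582 → 0.877.

p-value = 0.877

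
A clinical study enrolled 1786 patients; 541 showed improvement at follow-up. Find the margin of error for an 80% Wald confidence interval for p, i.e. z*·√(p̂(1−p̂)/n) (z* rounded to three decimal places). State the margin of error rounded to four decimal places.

ME = 0.0139

The sample proportion is 541/1786 = 0.30291.
SE(p̂) = √(0.30291·0.69709/1786) = 0.010873.
The 80% critical value is z* = 1.282.
So ME = 0.0139.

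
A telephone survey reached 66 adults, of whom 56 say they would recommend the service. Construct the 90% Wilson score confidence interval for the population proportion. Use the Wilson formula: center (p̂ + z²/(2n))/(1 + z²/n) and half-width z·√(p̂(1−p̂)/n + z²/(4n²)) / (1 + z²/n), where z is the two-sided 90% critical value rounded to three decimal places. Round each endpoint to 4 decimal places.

p̂ = 56/66 = 0.84848; z = 1.645, so z² = 2.706025.
1 + z²/n = 1.041000.
Adjusted center: (0.84848 + z²/(2n))/1.041000 = 0.83476.
Radicand: p̂(1−p̂)/n + z²/(4n²) = 0.001947853 + 0.000155304 = 0.002103157.
Half-width = z·√(radicand)/denom = 1.645·0.045860/1.041000 = 0.07247.
So the interval runs from 0.7623 to 0.9072.

(0.7623, 0.9072)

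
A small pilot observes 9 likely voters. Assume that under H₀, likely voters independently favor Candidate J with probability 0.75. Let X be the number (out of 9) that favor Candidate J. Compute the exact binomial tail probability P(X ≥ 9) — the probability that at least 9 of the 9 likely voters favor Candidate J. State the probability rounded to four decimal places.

P = 0.0751

X ~ Binomial(n=9, p=0.75).
P(X ≥ 9) = C(9,9)·0.75^9·0.25^0.
= 0.075085 = 0.0751.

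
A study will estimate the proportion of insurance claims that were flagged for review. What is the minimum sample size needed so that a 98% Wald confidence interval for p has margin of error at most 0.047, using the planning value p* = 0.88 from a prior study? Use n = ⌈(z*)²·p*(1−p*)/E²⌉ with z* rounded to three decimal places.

n = 259

z* = 2.326 at the 98% level.
p*(1−p*) = 0.1056.
(z*)²·p*(1−p*)/E² = 5.410276·0.1056/0.002209 = 258.635.
⌈258.635⌉ = 259.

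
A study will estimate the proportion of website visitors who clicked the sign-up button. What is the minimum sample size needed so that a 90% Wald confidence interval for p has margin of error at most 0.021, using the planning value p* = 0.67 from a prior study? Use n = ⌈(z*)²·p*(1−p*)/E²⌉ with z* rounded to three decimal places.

z* = 1.645 at the 90% level.
p*(1−p*) = 0.2211.
(z*)²·p*(1−p*)/E² = 2.706025·0.2211/0.000441 = 1356.694.
⌈1356.694⌉ = 1357.

n = 1357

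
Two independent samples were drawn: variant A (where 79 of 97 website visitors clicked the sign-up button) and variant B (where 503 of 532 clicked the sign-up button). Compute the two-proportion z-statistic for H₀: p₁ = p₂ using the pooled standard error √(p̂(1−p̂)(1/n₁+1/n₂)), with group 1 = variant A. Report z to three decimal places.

z = -4.515

Sample proportions: p̂₁ = 79/97 = 0.81443 and p̂₂ = 503/532 = 0.94549.
Pooling: p̂ = 582/629 = 0.92528.
SE = √[p̂(1−p̂)(1/n₁+1/n₂)] = √[0.92528·0.07472·(1/97+1/532)] ≈ 0.029030.
z = -0.13106/0.029030 = -4.515.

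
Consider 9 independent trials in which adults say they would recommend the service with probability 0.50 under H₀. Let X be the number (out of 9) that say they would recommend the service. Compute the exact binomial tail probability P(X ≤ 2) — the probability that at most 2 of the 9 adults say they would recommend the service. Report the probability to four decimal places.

X ~ Binomial(n=9, p=0.50).
P(X ≤ 2) = C(9,0)·0.50^0·0.50^9 + C(9,1)·0.50^1·0.50^8 + C(9,2)·0.50^2·0.50^7.
= 0.001953 + 0.017578 + 0.070312 = 0.0898.

P = 0.0898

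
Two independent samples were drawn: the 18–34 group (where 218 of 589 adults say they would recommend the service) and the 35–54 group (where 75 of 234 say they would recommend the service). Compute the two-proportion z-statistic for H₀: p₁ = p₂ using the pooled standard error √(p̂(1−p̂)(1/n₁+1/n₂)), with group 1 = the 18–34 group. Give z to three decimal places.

Sample proportions: p̂₁ = 218/589 = 0.37012 and p̂₂ = 75/234 = 0.32051.
Pooling: p̂ = 293/823 = 0.35601.
SE = √[p̂(1−p̂)(1/n₁+1/n₂)] = √[0.35601·0.64399·(1/589+1/234)] ≈ 0.037000.
z = (p̂₁ − p̂₂)/SE = (0.37012 − 0.32051)/0.037000 = 0.04961/0.037000 = 1.341.

z = 1.341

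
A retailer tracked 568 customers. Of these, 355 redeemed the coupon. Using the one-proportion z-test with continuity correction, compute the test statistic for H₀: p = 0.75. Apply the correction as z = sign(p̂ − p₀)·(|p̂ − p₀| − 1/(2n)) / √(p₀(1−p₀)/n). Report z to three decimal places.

p̂ = 355/568 = 0.62500. p̂ − p₀ = -0.125000.
1/(2n) = 0.000880.
Corrected numerator: |-0.125000| − 0.000880 = 0.124120.
Under H₀, SE = √(p₀(1−p₀)/n) = √(0.75·0.25/568) = √0.000330106 = 0.018169.
z = (−)0.124120/0.018169 = -6.831.

z = -6.831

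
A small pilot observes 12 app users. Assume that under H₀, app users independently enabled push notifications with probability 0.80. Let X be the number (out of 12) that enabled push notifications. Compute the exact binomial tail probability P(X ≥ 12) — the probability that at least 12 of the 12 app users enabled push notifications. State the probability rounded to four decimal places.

P = 0.0687

X ~ Binomial(n=12, p=0.80).
P(X ≥ 12) = C(12,12)·0.80^12·0.20^0.
= 0.068719 = 0.0687.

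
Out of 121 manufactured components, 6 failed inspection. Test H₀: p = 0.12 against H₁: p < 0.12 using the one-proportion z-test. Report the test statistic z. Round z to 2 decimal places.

z = -2.38

p̂ = 6/121 = 0.04959.
SE₀ = √(0.12·0.88/121) = 0.029542.
z = (0.04959 − 0.12)/0.029542 = -0.07041/0.029542 = -2.38.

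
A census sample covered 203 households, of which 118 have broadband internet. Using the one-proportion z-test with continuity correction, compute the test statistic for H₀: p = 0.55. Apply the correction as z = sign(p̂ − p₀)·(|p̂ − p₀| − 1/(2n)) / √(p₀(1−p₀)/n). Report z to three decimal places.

p̂ = 118/203 = 0.58128. p̂ − p₀ = 0.031281.
Continuity correction 1/(2n) = 1/406 = 0.002463.
Corrected numerator: |0.031281| − 0.002463 = 0.028818.
Under H₀, SE = √(p₀(1−p₀)/n) = √(0.55·0.45/203) = √0.001219212 = 0.034917.
z = +0.028818/0.034917 = 0.825.

z = 0.825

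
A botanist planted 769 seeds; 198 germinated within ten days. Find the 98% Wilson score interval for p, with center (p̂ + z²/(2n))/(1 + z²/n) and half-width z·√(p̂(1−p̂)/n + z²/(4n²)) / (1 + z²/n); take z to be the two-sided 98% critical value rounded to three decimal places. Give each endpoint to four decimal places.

(0.2226, 0.2958)

Here p̂ = 198/769 = 0.25748 and z = 2.326 (z² = 5.410276).
1 + z²/n = 1.007035.
Center = (0.25748 + 0.003518)/1.007035 = 0.25917.
Radicand: p̂(1−p̂)/n + z²/(4n²) = 0.000248612 + 0.000002287 = 0.000250899.
Half-width = z·√(radicand)/denom = 2.326·0.015840/1.007035 = 0.03659.
So the interval runs from 0.2226 to 0.2958.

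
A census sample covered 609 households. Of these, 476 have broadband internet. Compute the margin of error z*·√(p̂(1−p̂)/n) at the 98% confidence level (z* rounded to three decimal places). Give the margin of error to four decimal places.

ME = 0.0389

Sample proportion p̂ = 476/609 = 0.78161.
SE = √(p̂(1−p̂)/n) = √(0.170696/609) = 0.016742.
For 98% confidence, z* = 2.326.
So ME = 0.0389.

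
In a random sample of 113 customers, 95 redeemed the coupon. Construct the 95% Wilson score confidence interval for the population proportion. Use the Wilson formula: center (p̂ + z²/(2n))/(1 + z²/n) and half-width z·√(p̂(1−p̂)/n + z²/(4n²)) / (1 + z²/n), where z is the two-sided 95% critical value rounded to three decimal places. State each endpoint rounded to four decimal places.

(0.7622, 0.8968)

Here p̂ = 95/113 = 0.84071 and z = 1.960 (z² = 3.841600).
Denominator 1 + z²/n = 1 + 3.841600/113 = 1.033996.
Adjusted center: (0.84071 + z²/(2n))/1.033996 = 0.82951.
Radicand: p̂(1−p̂)/n + z²/(4n²) = 0.001185116 + 0.000075213 = 0.001260329.
Half-width = z·√(radicand)/denom = 1.960·0.035501/1.033996 = 0.06729.
Interval: 0.82951 ± 0.06729 → (0.7622, 0.8968).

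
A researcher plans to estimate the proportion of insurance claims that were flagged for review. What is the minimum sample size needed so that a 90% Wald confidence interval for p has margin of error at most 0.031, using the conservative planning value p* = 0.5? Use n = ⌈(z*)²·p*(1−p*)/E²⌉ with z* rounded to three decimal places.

n = 704

z* = 1.645 at the 90% level.
p*(1−p*) = 0.2500.
(z*)²·p*(1−p*)/E² = 2.706025·0.2500/0.000961 = 703.961.
⌈703.961⌉ = 704.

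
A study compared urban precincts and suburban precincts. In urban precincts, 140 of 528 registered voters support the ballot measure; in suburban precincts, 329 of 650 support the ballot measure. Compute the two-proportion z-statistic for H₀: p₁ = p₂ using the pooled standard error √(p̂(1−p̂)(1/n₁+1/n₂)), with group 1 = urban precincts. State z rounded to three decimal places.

p̂₁ = 140/528 = 0.26515, p̂₂ = 329/650 = 0.50615.
Pooled p̂ = (140+329)/(528+650) = 469/1178 = 0.39813.
Pooled SE = √[0.2396230·0.00343240] ≈ 0.028679.
z = (p̂₁ − p̂₂)/SE = (0.26515 − 0.50615)/0.028679 = -0.24100/0.028679 = -8.403.

z = -8.403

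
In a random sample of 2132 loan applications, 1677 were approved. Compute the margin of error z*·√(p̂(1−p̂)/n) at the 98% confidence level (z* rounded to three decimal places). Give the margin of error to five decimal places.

The sample proportion is 1677/2132 = 0.78659.
SE = √(p̂(1−p̂)/n) = √(0.167869/2132) = 0.008873.
The 98% critical value is z* = 2.326.
Margin of error = z*·SE = 2.326 × 0.008873 = 0.02064.

ME = 0.02064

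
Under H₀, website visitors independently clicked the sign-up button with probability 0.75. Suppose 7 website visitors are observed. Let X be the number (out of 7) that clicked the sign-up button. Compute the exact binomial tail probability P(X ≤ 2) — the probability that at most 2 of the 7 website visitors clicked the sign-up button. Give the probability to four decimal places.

X is binomial with n = 7 and p = 0.75.
P(X ≤ 2) = C(7,0)·0.75^0·0.25^7 + C(7,1)·0.75^1·0.25^6 + C(7,2)·0.75^2·0.25^5.
= 0.000061 + 0.001282 + 0.011536 = 0.0129.

P = 0.0129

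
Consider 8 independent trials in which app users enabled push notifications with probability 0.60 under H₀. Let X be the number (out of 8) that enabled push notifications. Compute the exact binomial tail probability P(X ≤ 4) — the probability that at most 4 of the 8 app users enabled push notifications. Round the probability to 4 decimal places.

X is binomial with n = 8 and p = 0.60.
P(X ≤ 4) = Σ_{j=0}^{4} C(8,j)·0.60^j·0.40^{8−j}.
= 0.000655 + 0.007864 + 0.041288 + 0.123863 + 0.232243 = 0.4059.

P = 0.4059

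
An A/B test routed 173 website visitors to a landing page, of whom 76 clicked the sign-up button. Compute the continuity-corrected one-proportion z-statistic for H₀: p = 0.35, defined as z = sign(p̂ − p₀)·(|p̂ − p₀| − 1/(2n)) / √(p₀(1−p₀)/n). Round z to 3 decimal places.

z = 2.383

p̂ = 76/173 = 0.43931. p̂ − p₀ = 0.089306.
1/(2n) = 0.002890.
Corrected numerator: |0.089306| − 0.002890 = 0.086416.
SE₀ = √(0.35·0.65/173) = 0.036263.
z = +0.086416/0.036263 = 2.383.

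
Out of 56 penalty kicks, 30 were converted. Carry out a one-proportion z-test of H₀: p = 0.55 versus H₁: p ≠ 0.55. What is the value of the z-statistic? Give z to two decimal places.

Sample proportion p̂ = 30/56 = 0.53571.
Null standard error: √(0.55·0.45/56) = √0.004419643 = 0.066480.
z = (p̂ − p₀)/SE = (0.53571 − 0.55)/0.066480 = -0.21.

z = -0.21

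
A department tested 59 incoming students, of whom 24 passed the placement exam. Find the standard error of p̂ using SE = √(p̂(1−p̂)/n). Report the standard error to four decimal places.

p̂ = 24/59 = 0.40678.
p̂(1−p̂) = 0.241310.
SE = √(0.241310/59) = 0.0640.

SE = 0.0640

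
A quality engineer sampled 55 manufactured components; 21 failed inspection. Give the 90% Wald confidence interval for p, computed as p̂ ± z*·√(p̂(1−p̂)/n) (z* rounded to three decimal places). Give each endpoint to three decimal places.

(0.274, 0.490)

The sample proportion is 21/55 = 0.38182.
Standard error of p̂: √(0.236033/55) = √0.004291510 = 0.065510.
The 90% critical value is z* = 1.645.
Margin of error: 1.645 × 0.065510 = 0.10776.
CI: 0.38182 ± 0.10776 = (0.274, 0.490).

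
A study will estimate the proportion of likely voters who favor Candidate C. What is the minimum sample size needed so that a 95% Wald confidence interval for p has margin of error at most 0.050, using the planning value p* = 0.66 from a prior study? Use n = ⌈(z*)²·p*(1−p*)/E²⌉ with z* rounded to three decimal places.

n = 345

z* = 1.960 at the 95% level.
p*(1−p*) = 0.66·0.34 = 0.2244.
Required n before rounding: 3.841600 × 0.2244 / 0.050² = 344.822.
⌈344.822⌉ = 345.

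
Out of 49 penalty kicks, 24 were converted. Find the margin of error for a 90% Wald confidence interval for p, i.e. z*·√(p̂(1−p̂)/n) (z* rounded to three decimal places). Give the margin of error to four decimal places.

ME = 0.1175

p̂ = 24/49 = 0.48980.
Standard error of p̂: √(0.249896/49) = √0.005099916 = 0.071414.
The 90% critical value is z* = 1.645.
Margin of error = z*·SE = 1.645 × 0.071414 = 0.1175.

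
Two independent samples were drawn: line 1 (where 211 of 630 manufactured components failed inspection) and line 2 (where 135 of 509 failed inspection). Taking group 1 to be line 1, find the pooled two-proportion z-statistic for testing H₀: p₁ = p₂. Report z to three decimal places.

Sample proportions: p̂₁ = 211/630 = 0.33492 and p̂₂ = 135/509 = 0.26523.
Pooling: p̂ = 346/1139 = 0.30378.
SE = √[p̂(1−p̂)(1/n₁+1/n₂)] = √[0.30378·0.69622·(1/630+1/509)] ≈ 0.027408.
z = (p̂₁ − p̂₂)/SE = (0.33492 − 0.26523)/0.027408 = 0.06969/0.027408 = 2.543.

z = 2.543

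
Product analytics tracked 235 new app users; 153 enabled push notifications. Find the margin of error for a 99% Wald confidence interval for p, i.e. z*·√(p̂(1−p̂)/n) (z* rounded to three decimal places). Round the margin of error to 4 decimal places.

ME = 0.0801

Sample proportion p̂ = 153/235 = 0.65106.
Standard error of p̂: √(0.227180/235) = √0.000966722 = 0.031092.
z* = 2.576 at the 99% level.
Margin of error = z*·SE = 2.576 × 0.031092 = 0.0801.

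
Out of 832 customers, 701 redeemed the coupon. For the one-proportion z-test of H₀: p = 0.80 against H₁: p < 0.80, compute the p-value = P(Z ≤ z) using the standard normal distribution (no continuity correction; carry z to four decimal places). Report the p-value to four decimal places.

p̂ = 701/832 = 0.84255.
Under H₀, SE = √(p₀(1−p₀)/n) = √(0.80·0.20/832) = √0.000192308 = 0.013868.
z = (p̂ − p₀)/SE = (701/832 − 0.80)/0.013868 ≈ 3.0682.
p-value = P(Z ≤ z) with z = 3.0682 → 0.9989.

p-value = 0.9989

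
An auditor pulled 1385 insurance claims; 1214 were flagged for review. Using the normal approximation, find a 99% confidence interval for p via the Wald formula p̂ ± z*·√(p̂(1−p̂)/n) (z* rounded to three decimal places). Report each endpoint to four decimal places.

With x = 1214 successes in n = 1385, p̂ = 0.87653.
SE(p̂) = √(0.87653·0.12347/1385) = 0.008840.
The 99% critical value is z* = 2.576.
Margin = 2.576·0.008840 = 0.02277.
Interval: 0.87653 ± 0.02277 → (0.8538, 0.8993).

(0.8538, 0.8993)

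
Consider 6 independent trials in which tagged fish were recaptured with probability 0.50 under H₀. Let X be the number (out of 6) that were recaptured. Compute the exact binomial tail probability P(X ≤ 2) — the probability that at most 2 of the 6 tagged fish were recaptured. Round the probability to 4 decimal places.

X is binomial with n = 6 and p = 0.50.
P(X ≤ 2) = C(6,0)·0.50^0·0.50^6 + C(6,1)·0.50^1·0.50^5 + C(6,2)·0.50^2·0.50^4.
= 0.015625 + 0.093750 + 0.234375 = 0.3438.

P = 0.3438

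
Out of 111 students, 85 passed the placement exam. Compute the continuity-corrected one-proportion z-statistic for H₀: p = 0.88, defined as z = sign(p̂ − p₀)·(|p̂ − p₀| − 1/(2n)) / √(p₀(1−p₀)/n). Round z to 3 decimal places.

z = -3.558

p̂ = 85/111 = 0.76577. p̂ − p₀ = -0.114234.
Continuity correction 1/(2n) = 1/222 = 0.004505.
Corrected numerator: |-0.114234| − 0.004505 = 0.109729.
Null standard error: √(0.88·0.12/111) = √0.000951351 = 0.030844.
z = −0.109729/0.030844 = -3.558.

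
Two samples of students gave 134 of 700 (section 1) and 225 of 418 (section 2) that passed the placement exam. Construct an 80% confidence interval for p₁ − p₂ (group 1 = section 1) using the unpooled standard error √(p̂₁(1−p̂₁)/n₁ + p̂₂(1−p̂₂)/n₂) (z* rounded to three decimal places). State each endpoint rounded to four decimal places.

(-0.3835, -0.3102)

p̂₁ = 0.19143, p̂₂ = 0.53828, so the observed difference is -0.34685.
Unpooled SE = √(p̂₁(1−p̂₁)/n₁ + p̂₂(1−p̂₂)/n₂) = √(0.000221120 + 0.000594581) = 0.028560.
For 80% confidence, z* = 1.282. Margin = 1.282·0.028560 = 0.03661.
Interval: -0.34685 ± 0.03661 → (-0.3835, -0.3102).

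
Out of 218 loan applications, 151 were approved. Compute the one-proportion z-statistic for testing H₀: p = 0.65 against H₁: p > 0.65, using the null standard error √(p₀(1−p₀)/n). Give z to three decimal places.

z = 1.321

With x = 151 successes in n = 218, p̂ = 0.69266.
Under H₀, SE = √(p₀(1−p₀)/n) = √(0.65·0.35/218) = √0.001043578 = 0.032304.
Test statistic: z = 0.04266/0.032304 = 1.321.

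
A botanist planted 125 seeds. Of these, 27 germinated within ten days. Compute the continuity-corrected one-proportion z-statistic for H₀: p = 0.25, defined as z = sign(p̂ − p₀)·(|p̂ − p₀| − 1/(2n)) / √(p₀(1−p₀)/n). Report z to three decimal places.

The sample proportion is 27/125 = 0.21600. p̂ − p₀ = -0.034000.
1/(2n) = 0.004000.
Corrected numerator: |-0.034000| − 0.004000 = 0.030000.
SE₀ = √(0.25·0.75/125) = 0.038730.
z = −0.030000/0.038730 = -0.775.

z = -0.775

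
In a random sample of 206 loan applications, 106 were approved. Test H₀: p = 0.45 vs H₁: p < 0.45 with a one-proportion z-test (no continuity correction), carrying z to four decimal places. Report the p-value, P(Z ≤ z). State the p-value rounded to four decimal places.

p-value = 0.9687

With x = 106 successes in n = 206, p̂ = 0.51456.
Under H₀, SE = √(p₀(1−p₀)/n) = √(0.45·0.55/206) = √0.001201456 = 0.034662.
z = (p̂ − p₀)/SE = (106/206 − 0.45)/0.034662 ≈ 1.8626.
From the standard normal, P(Z ≤ z) = 0.9687.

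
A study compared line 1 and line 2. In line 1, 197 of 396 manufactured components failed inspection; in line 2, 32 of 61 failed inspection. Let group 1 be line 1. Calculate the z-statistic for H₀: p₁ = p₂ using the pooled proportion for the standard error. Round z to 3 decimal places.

z = -0.394

Sample proportions: p̂₁ = 197/396 = 0.49747 and p̂₂ = 32/61 = 0.52459.
Pooling: p̂ = 229/457 = 0.50109.
Pooled SE = √[0.2499988·0.01891870] ≈ 0.068772.
z = -0.02712/0.068772 = -0.394.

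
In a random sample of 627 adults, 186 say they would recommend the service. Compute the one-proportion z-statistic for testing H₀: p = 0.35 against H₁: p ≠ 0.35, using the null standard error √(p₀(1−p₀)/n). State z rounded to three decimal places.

Sample proportion p̂ = 186/627 = 0.29665.
Under H₀, SE = √(p₀(1−p₀)/n) = √(0.35·0.65/627) = √0.000362839 = 0.019048.
Test statistic: z = -0.05335/0.019048 = -2.801.

z = -2.801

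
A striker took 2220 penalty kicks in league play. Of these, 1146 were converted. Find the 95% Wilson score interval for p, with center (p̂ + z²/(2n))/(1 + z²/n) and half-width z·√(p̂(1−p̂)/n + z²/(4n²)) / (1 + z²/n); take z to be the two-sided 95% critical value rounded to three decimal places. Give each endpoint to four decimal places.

(0.4954, 0.5370)

p̂ = 1146/2220 = 0.51622; z = 1.960, so z² = 3.841600.
Denominator 1 + z²/n = 1 + 3.841600/2220 = 1.001730.
Adjusted center: (0.51622 + z²/(2n))/1.001730 = 0.51619.
Radicand: p̂(1−p̂)/n + z²/(4n²) = 0.000112494 + 0.000000195 = 0.000112689.
Half-width = 1.960·√0.000112689/1.001730 = 0.02077.
CI: 0.51619 ± 0.02077 = (0.4954, 0.5370).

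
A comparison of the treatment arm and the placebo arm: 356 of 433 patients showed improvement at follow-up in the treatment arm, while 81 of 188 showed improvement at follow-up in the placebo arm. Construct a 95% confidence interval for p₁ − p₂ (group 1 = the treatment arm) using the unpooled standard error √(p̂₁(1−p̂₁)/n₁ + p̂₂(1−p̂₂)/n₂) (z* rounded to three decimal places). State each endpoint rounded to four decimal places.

(0.3119, 0.4707)

p̂₁ = 0.82217, p̂₂ = 0.43085, so the observed difference is 0.39132.
Unpooled SE = √(p̂₁(1−p̂₁)/n₁ + p̂₂(1−p̂₂)/n₂) = √(0.000337658 + 0.001304353) = 0.040522.
The 95% critical value is z* = 1.960. Margin of error = 0.07942.
Interval: 0.39132 ± 0.07942 → (0.3119, 0.4707).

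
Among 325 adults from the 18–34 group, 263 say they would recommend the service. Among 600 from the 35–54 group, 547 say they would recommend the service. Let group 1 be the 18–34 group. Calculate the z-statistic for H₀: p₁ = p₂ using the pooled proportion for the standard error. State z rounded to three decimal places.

z = -4.508

Sample proportions: p̂₁ = 263/325 = 0.80923 and p̂₂ = 547/600 = 0.91167.
Pooling: p̂ = 810/925 = 0.87568.
SE = √[p̂(1−p̂)(1/n₁+1/n₂)] = √[0.87568·0.12432·(1/325+1/600)] ≈ 0.022725.
z = -0.10244/0.022725 = -4.508.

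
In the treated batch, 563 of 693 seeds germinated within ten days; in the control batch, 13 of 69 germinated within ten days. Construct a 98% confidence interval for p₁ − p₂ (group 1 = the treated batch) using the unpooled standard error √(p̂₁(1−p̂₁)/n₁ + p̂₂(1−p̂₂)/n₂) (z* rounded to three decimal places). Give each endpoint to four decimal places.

p̂₁ = 563/693 = 0.81241, p̂₂ = 13/69 = 0.18841; p̂₁ − p̂₂ = 0.62400.
Unpooled SE = √(p̂₁(1−p̂₁)/n₁ + p̂₂(1−p̂₂)/n₂) = √(0.000219914 + 0.002216073) = 0.049356.
For 98% confidence, z* = 2.326. Margin of error = 0.11480.
Interval: 0.62400 ± 0.11480 → (0.5092, 0.7388).

(0.5092, 0.7388)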